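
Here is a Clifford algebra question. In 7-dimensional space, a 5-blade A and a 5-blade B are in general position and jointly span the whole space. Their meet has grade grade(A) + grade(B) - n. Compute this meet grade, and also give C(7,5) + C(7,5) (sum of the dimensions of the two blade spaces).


Meet grade = grade(A) + grade(B) - n
= 5 + 5 - 7 = 3
C(7,5) = 21
C(7,5) = 21
dim_A + dim_B = 21 + 21 = 42


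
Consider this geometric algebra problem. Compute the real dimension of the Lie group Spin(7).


Spin(n) double-covers SO(n); both have Lie algebra so(n) of dimension n(n-1)/2.
n = 7
n(n-1) = 7 * 6 = 42
dim Spin(7) = 42/2 = 21


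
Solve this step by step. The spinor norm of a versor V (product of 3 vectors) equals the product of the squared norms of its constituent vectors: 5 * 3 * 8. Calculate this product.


Spinor norm N(V) = |v1|^2 * |v2|^2 * ... * |v3|^2
= 5 * 3 * 8
Running product: 5, 15, 120
N(V) = 120


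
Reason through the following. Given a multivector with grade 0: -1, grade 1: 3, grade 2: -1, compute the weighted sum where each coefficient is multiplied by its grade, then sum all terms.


Grade-weighted sum = sum of grade_k * coefficient_k
0*(-1) = 0
1*3 = 3
2*(-1) = -2
Total = 0 + 3 + (-2) = 1


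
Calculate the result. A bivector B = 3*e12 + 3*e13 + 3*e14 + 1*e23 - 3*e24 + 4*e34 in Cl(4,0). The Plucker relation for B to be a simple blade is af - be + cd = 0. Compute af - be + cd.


Plucker relation: af - be + cd
a*f = 3*4 = 12
b*e = 3*(-3) = -9
c*d = 3*1 = 3
af - be + cd = 12 - (-9) + 3
= 24


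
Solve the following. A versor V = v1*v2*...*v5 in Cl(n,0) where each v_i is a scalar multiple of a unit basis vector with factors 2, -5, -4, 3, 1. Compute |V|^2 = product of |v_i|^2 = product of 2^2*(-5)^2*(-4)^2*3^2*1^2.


Each vector v_i has |v_i|^2 = s_i^2
Squared scales: 2^2 = 4, (-5)^2 = 25, (-4)^2 = 16, 3^2 = 9, 1^2 = 1
|V|^2 = 4 * 25 * 16 * 9 * 1
= 14400


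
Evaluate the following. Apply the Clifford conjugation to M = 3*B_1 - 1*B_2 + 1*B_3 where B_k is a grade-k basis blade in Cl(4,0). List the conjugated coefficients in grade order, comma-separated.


Clifford conjugate sign for grade k: (-1)^(k(k+1)/2)
Grade 1: (-1)^(1*2/2) = (-1)^1 = -1, coeff 3 -> -3
Grade 2: (-1)^(2*3/2) = (-1)^3 = -1, coeff -1 -> 1
Grade 3: (-1)^(3*4/2) = (-1)^6 = 1, coeff 1 -> 1
Conjugated coefficients: -3, 1, 1


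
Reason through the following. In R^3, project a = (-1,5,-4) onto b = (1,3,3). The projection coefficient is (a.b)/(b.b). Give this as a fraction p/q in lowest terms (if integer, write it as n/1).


Projection coefficient = (a . b) / (b . b)
a . b = (-1)*1 + 5*3 + (-4)*3
= -1 + 15 + (-12) = 2
b . b = 1^2 + 3^2 + 3^2
= 1 + 9 + 9 = 19
Coefficient = 2/19
In lowest terms: 2/19


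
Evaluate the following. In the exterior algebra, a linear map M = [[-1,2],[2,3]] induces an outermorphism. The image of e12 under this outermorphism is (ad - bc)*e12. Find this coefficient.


The outermorphism of a linear map f sends e1^e2 to f(e1)^f(e2).
f(e1) = -1*e1 + 2*e2
f(e2) = 2*e1 + 3*e2
f(e1) ^ f(e2) = (-1*e1 + 2*e2) ^ (2*e1 + 3*e2)
= (-1)*3*e12 + 2*2*e21
= (-3 - 4)*e12
= -7*e12
Coefficient = -7


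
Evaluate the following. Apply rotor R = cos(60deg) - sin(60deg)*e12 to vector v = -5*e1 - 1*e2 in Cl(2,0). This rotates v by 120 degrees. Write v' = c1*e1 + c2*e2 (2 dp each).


Rotor R = cos(60deg) - sin(60deg)*e12
Rotation angle theta = 2 * 60 = 120 degrees
v' = R*v*~R rotates v by theta.
cos(120deg) = -0.5000, sin(120deg) = 0.8660
v'_1 = -5*cos(120deg) - (-1)*sin(120deg)
= -5*(-0.5000) - (-1)*0.8660
= 3.37
v'_2 = -5*sin(120deg) + (-1)*cos(120deg)
= -5*0.8660 + (-1)*(-0.5000)
= -3.83
v' = 3.37*e1 - 3.83*e2


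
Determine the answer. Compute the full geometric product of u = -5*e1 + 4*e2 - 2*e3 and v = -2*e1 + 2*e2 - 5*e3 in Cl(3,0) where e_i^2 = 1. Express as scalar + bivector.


In Cl(3,0): e_i^2 = 1, e_ie_j = -e_je_i for i != j.
Scalar part = u . v = (-5)*(-2) + 4*2 + (-2)*(-5)
= 10 + 8 + 10 = 28
e12 coeff = (-5)*2 - 4*(-2) = -10 - (-8) = -2
e13 coeff = (-5)*(-5) - (-2)*(-2) = 25 - 4 = 21
e23 coeff = 4*(-5) - (-2)*2 = -20 - (-4) = -16
uv = 28 - 2*e12 + 21*e13 - 16*e23


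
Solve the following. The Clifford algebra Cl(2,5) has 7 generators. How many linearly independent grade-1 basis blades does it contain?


Number of grade-k basis blades in Cl(p,q) with n = p + q is C(n, k).
n = 2 + 5 = 7
C(7, 1) = 7! / (1! * 6!)
= 5040 / (1 * 720)
= 7


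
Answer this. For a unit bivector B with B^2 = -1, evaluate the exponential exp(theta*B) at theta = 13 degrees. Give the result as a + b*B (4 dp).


For a unit bivector B with B^2 = -1, the exponential series gives
e^(theta*B) = cos(theta) + sin(theta)*B (the GA analogue of Euler's formula).
theta = 13 degrees = 0.226893 rad
cos(13 deg) = 0.9744
sin(13 deg) = 0.2250
exp(theta*B) = 0.9744 + 0.2250*B


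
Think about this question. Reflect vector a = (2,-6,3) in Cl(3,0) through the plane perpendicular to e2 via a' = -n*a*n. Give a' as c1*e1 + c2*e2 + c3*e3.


Reflection formula: a' = -n*a*n, with n = e2 (unit vector, n^2 = 1).
For reflection through hyperplane perp to e2:
The component along e2 flips sign, others stay.
a = (2, -6, 3)
a' = (2, 6, 3)
a' = 2*e1 + 6*e2 + 3*e3


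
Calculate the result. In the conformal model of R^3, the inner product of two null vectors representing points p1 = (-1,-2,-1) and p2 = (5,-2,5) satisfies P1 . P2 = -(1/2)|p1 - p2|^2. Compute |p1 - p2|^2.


p1 - p2 = (-6, 0, -6)
|p1 - p2|^2 = (-6)^2 + 0^2 + (-6)^2
= 36 + 0 + 36
= 72


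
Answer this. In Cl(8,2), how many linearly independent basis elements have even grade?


Even subalgebra dimension = 2^(n-1)
n = 8 + 2 = 10
2^(10 - 1) = 2^9 = 512
Verification: sum of C(10,k) for even k = 1 + 45 + 210 + 210 + 45 + 1 = 512
Result = 512


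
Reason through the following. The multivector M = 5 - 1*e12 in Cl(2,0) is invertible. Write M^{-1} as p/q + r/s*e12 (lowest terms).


M = 5 - 1*e12, where e12^2 = -1.
Since M commutes with its reverse ~M = a - b*e12, M * ~M = a^2 - b^2*e12^2 = a^2 + b^2.
So M^{-1} = ~M / (a^2 + b^2) = (a - b*e12)/(a^2 + b^2).
a^2 + b^2 = 25 + 1 = 26
Scalar part = 5/26 = 5/26
Bivector coeff = 1/26 = 1/26
M^{-1} = 5/26 + 1/26*e12


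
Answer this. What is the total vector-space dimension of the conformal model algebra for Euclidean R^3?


The conformal model of R^3 uses Cl(4,1): the 3 Euclidean generators plus two extra orthogonal generators e+ (e+^2 = +1) and e- (e-^2 = -1), from which the null vectors e0, einf are built.
Number of generators m = 3 + 2 = 5.
dim Cl(p,q) = 2^m = 2^5 = 32


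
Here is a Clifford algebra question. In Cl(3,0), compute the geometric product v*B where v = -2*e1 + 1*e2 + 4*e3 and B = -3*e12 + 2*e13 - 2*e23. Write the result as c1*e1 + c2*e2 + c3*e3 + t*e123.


vB has grade-1 (vector) and grade-3 (trivector) parts: vB = (v _| B) + (v ^ B).
Vector part <vB>_1:
  e1: -v2*b12 - v3*b13 = -(1)*(-3) - (4)*(2) = -5
  e2: v1*b12 - v3*b23 = (-2)*(-3) - (4)*(-2) = 14
  e3: v1*b13 + v2*b23 = (-2)*(2) + (1)*(-2) = -6
Trivector part <vB>_3:
  e123: v1*b23 - v2*b13 + v3*b12 = (-2)*(-2) - (1)*(2) + (4)*(-3) = -10
vB = -5*e1 + 14*e2 - 6*e3 - 10*e123


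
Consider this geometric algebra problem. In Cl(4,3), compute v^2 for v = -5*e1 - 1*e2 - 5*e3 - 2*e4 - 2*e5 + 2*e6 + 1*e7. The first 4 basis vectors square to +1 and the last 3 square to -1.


v^2 = sum of c_i^2 * e_i^2
Positive signature terms (e_i^2 = +1): (-5)^2 + (-1)^2 + (-5)^2 + (-2)^2 = 55
Negative signature terms (e_j^2 = -1): (-2)^2 + 2^2 + 1^2 = 9
v^2 = 55 - 9 = 46


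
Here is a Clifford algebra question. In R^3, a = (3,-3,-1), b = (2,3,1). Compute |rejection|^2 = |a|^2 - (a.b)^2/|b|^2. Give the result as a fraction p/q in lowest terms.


|a|^2 = 3^2 + (-3)^2 + (-1)^2 = 19
|b|^2 = 2^2 + 3^2 + 1^2 = 14
a . b = 3*2 + (-3)*3 + (-1)*1 = -4
(a.b)^2 = (-4)^2 = 16
|rej|^2 = 19 - 16/14
= (266 - 16)/14
= 250/14
In lowest terms: 125/7


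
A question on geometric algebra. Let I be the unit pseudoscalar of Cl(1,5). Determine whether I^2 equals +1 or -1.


The pseudoscalar I = e1...e_n (product of all n generators) of Cl(p,q) satisfies I^2 = (-1)^(q + n(n-1)/2).
p = 1, q = 5, n = p + q = 6
n(n-1)/2 = 6 * 5 / 2 = 15
Exponent = q + n(n-1)/2 = 5 + 15 = 20
I^2 = (-1)^20 = +1


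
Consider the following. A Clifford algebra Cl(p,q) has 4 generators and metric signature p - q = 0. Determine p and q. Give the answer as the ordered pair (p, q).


We need p + q = 4 and p - q = 0.
Adding: 2p = 4 + 0 = 4, so p = 2.
Then q = 4 - 2 = 2.
(p, q) = (2, 2)


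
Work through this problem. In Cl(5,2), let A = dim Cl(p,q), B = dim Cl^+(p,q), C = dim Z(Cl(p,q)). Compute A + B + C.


n = 5 + 2 = 7
Total dim = 2^7 = 128
Even subalgebra dim = 2^6 = 64
n is odd, so center dim = 2
Sum = 128 + 64 + 2 = 194


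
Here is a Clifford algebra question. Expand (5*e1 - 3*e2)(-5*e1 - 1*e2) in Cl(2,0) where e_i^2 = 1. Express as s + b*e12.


Expand: (5*e1 - 3*e2)(-5*e1 - 1*e2)
= 5*(-5)*e1e1 + 5*(-1)*e1e2 + (-3)*(-5)*e2e1 + (-3)*(-1)*e2e2
Using e1^2 = e2^2 = 1, e2e1 = -e1e2:
Scalar part s = 5*(-5) + (-3)*(-1) = -25 + 3 = -22
Bivector part b = 5*(-1) - (-3)*(-5) = -5 - 15 = -20
uv = -22 - 20*e12


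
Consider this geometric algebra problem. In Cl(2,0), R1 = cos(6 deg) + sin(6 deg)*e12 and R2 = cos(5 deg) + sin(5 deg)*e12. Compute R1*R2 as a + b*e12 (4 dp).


Same-plane rotors commute and their half-angles add:
R1*R2 = cos(a1 + a2) + sin(a1 + a2)*e12.
a1 + a2 = 6 + 5 = 11 deg
cos(11 deg) = 0.9816
sin(11 deg) = 0.1908
R1*R2 = 0.9816 + 0.1908*e12


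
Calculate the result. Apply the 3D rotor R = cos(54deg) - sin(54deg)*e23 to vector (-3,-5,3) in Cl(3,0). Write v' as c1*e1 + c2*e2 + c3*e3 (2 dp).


Rotor R = cos(54deg) - sin(54deg)*e23
Rotation angle theta = 2 * 54 = 108 degrees in the e23 plane (e2 -> e3).
The component perpendicular to the plane (e1) is invariant: v'_1 = v1 = -3.00
cos(108deg) = -0.3090, sin(108deg) = 0.9511
v'_2 = v2*cos(theta) - v3*sin(theta) = -5*(-0.3090) - 3*0.9511 = -1.31
v'_3 = v2*sin(theta) + v3*cos(theta) = -5*0.9511 + 3*(-0.3090) = -5.68
v' = -3.00*e1 - 1.31*e2 - 5.68*e3


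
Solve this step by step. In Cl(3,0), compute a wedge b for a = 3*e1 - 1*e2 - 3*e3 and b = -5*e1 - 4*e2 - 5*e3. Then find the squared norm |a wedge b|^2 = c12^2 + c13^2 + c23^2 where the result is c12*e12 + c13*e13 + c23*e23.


a wedge b = (a1*b2 - a2*b1)*e12 + (a1*b3 - a3*b1)*e13 + (a2*b3 - a3*b2)*e23
e12 coeff: 3*(-4) - (-1)*(-5) = -12 - 5 = -17
e13 coeff: 3*(-5) - (-3)*(-5) = -15 - 15 = -30
e23 coeff: (-1)*(-5) - (-3)*(-4) = 5 - 12 = -7
|a wedge b|^2 = (-17)^2 + (-30)^2 + (-7)^2
= 289 + 900 + 49
= 1238


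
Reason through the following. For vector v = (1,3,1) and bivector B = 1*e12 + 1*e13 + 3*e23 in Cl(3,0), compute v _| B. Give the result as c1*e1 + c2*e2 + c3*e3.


Left contraction v _| B = <vB>_1 (grade-1 part of the geometric product vB).
Using e1_|e12 = e2, e2_|e12 = -e1, e1_|e13 = e3, e3_|e13 = -e1, e2_|e23 = e3, e3_|e23 = -e2:
e1 coeff: -v2*b12 - v3*b13 = -(3)*(1) - (1)*(1) = -4
e2 coeff: v1*b12 - v3*b23 = (1)*(1) - (1)*(3) = -2
e3 coeff: v1*b13 + v2*b23 = (1)*(1) + (3)*(3) = 10
v _| B = -4*e1 - 2*e2 + 10*e3


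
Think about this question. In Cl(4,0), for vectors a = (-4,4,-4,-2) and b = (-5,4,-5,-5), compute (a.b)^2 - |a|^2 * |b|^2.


a . b = (-4)*(-5) + 4*4 + (-4)*(-5) + (-2)*(-5)
= 20 + 16 + 20 + 10 = 66
|a|^2 = (-4)^2 + 4^2 + (-4)^2 + (-2)^2 = 52
|b|^2 = (-5)^2 + 4^2 + (-5)^2 + (-5)^2 = 91
(a.b)^2 = 66^2 = 4356
|a|^2 * |b|^2 = 52 * 91 = 4732
Result = 4356 - 4732 = -376


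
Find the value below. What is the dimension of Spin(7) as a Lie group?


Spin(n) double-covers SO(n); both have Lie algebra so(n) of dimension n(n-1)/2.
n = 7
n(n-1) = 7 * 6 = 42
dim Spin(7) = 42/2 = 21


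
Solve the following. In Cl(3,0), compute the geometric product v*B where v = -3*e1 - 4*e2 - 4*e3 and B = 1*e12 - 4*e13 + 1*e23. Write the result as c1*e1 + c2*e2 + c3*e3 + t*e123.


vB has grade-1 (vector) and grade-3 (trivector) parts: vB = (v _| B) + (v ^ B).
Vector part <vB>_1:
  e1: -v2*b12 - v3*b13 = -(-4)*(1) - (-4)*(-4) = -12
  e2: v1*b12 - v3*b23 = (-3)*(1) - (-4)*(1) = 1
  e3: v1*b13 + v2*b23 = (-3)*(-4) + (-4)*(1) = 8
Trivector part <vB>_3:
  e123: v1*b23 - v2*b13 + v3*b12 = (-3)*(1) - (-4)*(-4) + (-4)*(1) = -23
vB = -12*e1 + 1*e2 + 8*e3 - 23*e123


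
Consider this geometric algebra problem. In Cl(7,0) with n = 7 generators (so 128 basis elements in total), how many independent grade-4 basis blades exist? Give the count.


Number of grade-k basis blades in Cl(p,q) with n = p + q is C(n, k).
n = 7 + 0 = 7
C(7, 4) = 7! / (4! * 3!)
= 5040 / (24 * 6)
= 35


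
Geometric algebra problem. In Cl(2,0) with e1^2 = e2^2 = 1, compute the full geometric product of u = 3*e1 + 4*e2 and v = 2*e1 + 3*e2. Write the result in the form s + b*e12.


Expand: (3*e1 + 4*e2)(2*e1 + 3*e2)
= 3*2*e1e1 + 3*3*e1e2 + 4*2*e2e1 + 4*3*e2e2
Using e1^2 = e2^2 = 1, e2e1 = -e1e2:
Scalar part s = 3*2 + 4*3 = 6 + 12 = 18
Bivector part b = 3*3 - 4*2 = 9 - 8 = 1
uv = 18 + 1*e12


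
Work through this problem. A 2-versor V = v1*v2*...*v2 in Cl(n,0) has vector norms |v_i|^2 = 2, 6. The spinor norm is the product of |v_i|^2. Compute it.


Spinor norm N(V) = |v1|^2 * |v2|^2 * ... * |v2|^2
= 2 * 6
Running product: 2, 12
N(V) = 12


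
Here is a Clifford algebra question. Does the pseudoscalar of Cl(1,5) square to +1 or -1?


The pseudoscalar I = e1...e_n (product of all n generators) of Cl(p,q) satisfies I^2 = (-1)^(q + n(n-1)/2).
p = 1, q = 5, n = p + q = 6
n(n-1)/2 = 6 * 5 / 2 = 15
Exponent = q + n(n-1)/2 = 5 + 15 = 20
I^2 = (-1)^20 = +1


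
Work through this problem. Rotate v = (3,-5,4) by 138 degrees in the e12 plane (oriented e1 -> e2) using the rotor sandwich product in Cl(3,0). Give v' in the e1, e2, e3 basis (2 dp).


Rotor R = cos(69deg) - sin(69deg)*e12
Rotation angle theta = 2 * 69 = 138 degrees in the e12 plane (e1 -> e2).
The component perpendicular to the plane (e3) is invariant: v'_3 = v3 = 4.00
cos(138deg) = -0.7431, sin(138deg) = 0.6691
v'_1 = v1*cos(theta) - v2*sin(theta) = 3*(-0.7431) - (-5)*0.6691 = 1.12
v'_2 = v1*sin(theta) + v2*cos(theta) = 3*0.6691 + (-5)*(-0.7431) = 5.72
v' = 1.12*e1 + 5.72*e2 + 4.00*e3


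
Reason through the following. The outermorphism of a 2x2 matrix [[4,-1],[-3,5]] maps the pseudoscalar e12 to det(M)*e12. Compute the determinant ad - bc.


The outermorphism of a linear map f sends e1^e2 to f(e1)^f(e2).
f(e1) = 4*e1 - 3*e2
f(e2) = -1*e1 + 5*e2
f(e1) ^ f(e2) = (4*e1 - 3*e2) ^ (-1*e1 + 5*e2)
= 4*5*e12 + (-3)*(-1)*e21
= (20 - 3)*e12
= 17*e12
Coefficient = 17


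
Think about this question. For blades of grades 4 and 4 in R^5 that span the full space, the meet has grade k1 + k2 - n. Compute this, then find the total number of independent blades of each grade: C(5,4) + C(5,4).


Meet grade = grade(A) + grade(B) - n
= 4 + 4 - 5 = 3
C(5,4) = 5
C(5,4) = 5
dim_A + dim_B = 5 + 5 = 10


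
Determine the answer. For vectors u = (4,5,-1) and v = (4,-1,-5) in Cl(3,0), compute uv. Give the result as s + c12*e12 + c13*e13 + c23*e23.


In Cl(3,0): e_i^2 = 1, e_ie_j = -e_je_i for i != j.
Scalar part = u . v = 4*4 + 5*(-1) + (-1)*(-5)
= 16 + (-5) + 5 = 16
e12 coeff = 4*(-1) - 5*4 = -4 - 20 = -24
e13 coeff = 4*(-5) - (-1)*4 = -20 - (-4) = -16
e23 coeff = 5*(-5) - (-1)*(-1) = -25 - 1 = -26
uv = 16 - 24*e12 - 16*e13 - 26*e23


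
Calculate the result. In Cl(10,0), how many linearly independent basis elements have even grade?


Even subalgebra dimension = 2^(n-1)
n = 10 + 0 = 10
2^(10 - 1) = 2^9 = 512
Verification: sum of C(10,k) for even k = 1 + 45 + 210 + 210 + 45 + 1 = 512
Result = 512


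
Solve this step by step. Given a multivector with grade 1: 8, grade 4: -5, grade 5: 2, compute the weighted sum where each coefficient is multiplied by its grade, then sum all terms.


Grade-weighted sum = sum of grade_k * coefficient_k
1*8 = 8
4*(-5) = -20
5*2 = 10
Total = 8 + (-20) + 10 = -2


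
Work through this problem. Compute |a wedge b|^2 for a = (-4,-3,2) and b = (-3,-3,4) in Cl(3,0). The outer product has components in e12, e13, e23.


a wedge b = (a1*b2 - a2*b1)*e12 + (a1*b3 - a3*b1)*e13 + (a2*b3 - a3*b2)*e23
e12 coeff: (-4)*(-3) - (-3)*(-3) = 12 - 9 = 3
e13 coeff: (-4)*4 - 2*(-3) = -16 - (-6) = -10
e23 coeff: (-3)*4 - 2*(-3) = -12 - (-6) = -6
|a wedge b|^2 = 3^2 + (-10)^2 + (-6)^2
= 9 + 100 + 36
= 145


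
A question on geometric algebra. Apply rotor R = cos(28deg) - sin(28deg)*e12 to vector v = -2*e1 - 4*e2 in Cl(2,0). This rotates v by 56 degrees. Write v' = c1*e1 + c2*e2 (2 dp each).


Rotor R = cos(28deg) - sin(28deg)*e12
Rotation angle theta = 2 * 28 = 56 degrees
v' = R*v*~R rotates v by theta.
cos(56deg) = 0.5592, sin(56deg) = 0.8290
v'_1 = -2*cos(56deg) - (-4)*sin(56deg)
= -2*0.5592 - (-4)*0.8290
= 2.20
v'_2 = -2*sin(56deg) + (-4)*cos(56deg)
= -2*0.8290 + (-4)*0.5592
= -3.89
v' = 2.20*e1 - 3.89*e2


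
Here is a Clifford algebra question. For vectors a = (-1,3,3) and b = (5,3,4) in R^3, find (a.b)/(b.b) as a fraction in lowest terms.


Projection coefficient = (a . b) / (b . b)
a . b = (-1)*5 + 3*3 + 3*4
= -5 + 9 + 12 = 16
b . b = 5^2 + 3^2 + 4^2
= 25 + 9 + 16 = 50
Coefficient = 16/50
In lowest terms: 8/25


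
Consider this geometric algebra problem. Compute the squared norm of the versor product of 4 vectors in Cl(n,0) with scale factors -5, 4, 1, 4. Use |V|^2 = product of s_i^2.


Each vector v_i has |v_i|^2 = s_i^2
Squared scales: (-5)^2 = 25, 4^2 = 16, 1^2 = 1, 4^2 = 16
|V|^2 = 25 * 16 * 1 * 16
= 6400


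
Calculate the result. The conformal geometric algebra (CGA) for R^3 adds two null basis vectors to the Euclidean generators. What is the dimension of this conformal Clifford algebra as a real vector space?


The conformal model of R^3 uses Cl(4,1): the 3 Euclidean generators plus two extra orthogonal generators e+ (e+^2 = +1) and e- (e-^2 = -1), from which the null vectors e0, einf are built.
Number of generators m = 3 + 2 = 5.
dim Cl(p,q) = 2^m = 2^5 = 32


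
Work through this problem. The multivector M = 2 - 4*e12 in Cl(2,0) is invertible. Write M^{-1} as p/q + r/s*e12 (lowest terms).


M = 2 - 4*e12, where e12^2 = -1.
Since M commutes with its reverse ~M = a - b*e12, M * ~M = a^2 - b^2*e12^2 = a^2 + b^2.
So M^{-1} = ~M / (a^2 + b^2) = (a - b*e12)/(a^2 + b^2).
a^2 + b^2 = 4 + 16 = 20
Scalar part = 2/20 = 1/10
Bivector coeff = 4/20 = 1/5
M^{-1} = 1/10 + 1/5*e12


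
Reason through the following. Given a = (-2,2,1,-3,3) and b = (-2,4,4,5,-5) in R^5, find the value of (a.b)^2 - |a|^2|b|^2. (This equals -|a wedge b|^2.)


a . b = (-2)*(-2) + 2*4 + 1*4 + (-3)*5 + 3*(-5)
= 4 + 8 + 4 + (-15) + (-15) = -14
|a|^2 = (-2)^2 + 2^2 + 1^2 + (-3)^2 + 3^2 = 27
|b|^2 = (-2)^2 + 4^2 + 4^2 + 5^2 + (-5)^2 = 86
(a.b)^2 = (-14)^2 = 196
|a|^2 * |b|^2 = 27 * 86 = 2322
Result = 196 - 2322 = -2126


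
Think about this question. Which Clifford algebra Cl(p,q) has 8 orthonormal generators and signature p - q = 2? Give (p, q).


We need p + q = 8 and p - q = 2.
Adding: 2p = 8 + 2 = 10, so p = 5.
Then q = 8 - 5 = 3.
(p, q) = (5, 3)


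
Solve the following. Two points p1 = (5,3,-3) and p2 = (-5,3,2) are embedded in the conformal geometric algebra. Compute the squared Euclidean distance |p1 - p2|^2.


p1 - p2 = (10, 0, -5)
|p1 - p2|^2 = 10^2 + 0^2 + (-5)^2
= 100 + 0 + 25
= 125


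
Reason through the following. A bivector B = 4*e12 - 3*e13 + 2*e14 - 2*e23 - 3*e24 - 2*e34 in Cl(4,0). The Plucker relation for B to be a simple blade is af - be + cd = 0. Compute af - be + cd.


Plucker relation: af - be + cd
a*f = 4*(-2) = -8
b*e = (-3)*(-3) = 9
c*d = 2*(-2) = -4
af - be + cd = -8 - 9 + (-4)
= -21


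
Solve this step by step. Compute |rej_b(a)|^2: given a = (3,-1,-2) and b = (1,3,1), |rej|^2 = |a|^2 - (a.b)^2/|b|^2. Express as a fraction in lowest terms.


|a|^2 = 3^2 + (-1)^2 + (-2)^2 = 14
|b|^2 = 1^2 + 3^2 + 1^2 = 11
a . b = 3*1 + (-1)*3 + (-2)*1 = -2
(a.b)^2 = (-2)^2 = 4
|rej|^2 = 14 - 4/11
= (154 - 4)/11
= 150/11
In lowest terms: 150/11


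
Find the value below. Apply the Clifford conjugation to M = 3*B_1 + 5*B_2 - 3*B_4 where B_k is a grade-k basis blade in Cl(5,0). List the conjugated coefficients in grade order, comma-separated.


Clifford conjugate sign for grade k: (-1)^(k(k+1)/2)
Grade 1: (-1)^(1*2/2) = (-1)^1 = -1, coeff 3 -> -3
Grade 2: (-1)^(2*3/2) = (-1)^3 = -1, coeff 5 -> -5
Grade 4: (-1)^(4*5/2) = (-1)^10 = 1, coeff -3 -> -3
Conjugated coefficients: -3, -5, -3


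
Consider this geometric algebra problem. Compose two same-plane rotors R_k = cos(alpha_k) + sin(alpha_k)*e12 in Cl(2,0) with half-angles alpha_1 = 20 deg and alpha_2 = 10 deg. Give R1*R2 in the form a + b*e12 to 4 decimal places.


Same-plane rotors commute and their half-angles add:
R1*R2 = cos(a1 + a2) + sin(a1 + a2)*e12.
a1 + a2 = 20 + 10 = 30 deg
cos(30 deg) = 0.8660
sin(30 deg) = 0.5000
R1*R2 = 0.8660 + 0.5000*e12


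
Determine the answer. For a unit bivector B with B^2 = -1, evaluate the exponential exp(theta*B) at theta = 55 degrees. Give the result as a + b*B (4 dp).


For a unit bivector B with B^2 = -1, the exponential series gives
e^(theta*B) = cos(theta) + sin(theta)*B (the GA analogue of Euler's formula).
theta = 55 degrees = 0.959931 rad
cos(55 deg) = 0.5736
sin(55 deg) = 0.8192
exp(theta*B) = 0.5736 + 0.8192*B


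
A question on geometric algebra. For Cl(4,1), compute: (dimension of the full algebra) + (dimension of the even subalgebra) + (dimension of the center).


n = 4 + 1 = 5
Total dim = 2^5 = 32
Even subalgebra dim = 2^4 = 16
n is odd, so center dim = 2
Sum = 32 + 16 + 2 = 50


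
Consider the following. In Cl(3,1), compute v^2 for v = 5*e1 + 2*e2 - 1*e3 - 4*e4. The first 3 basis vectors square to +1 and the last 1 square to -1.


v^2 = sum of c_i^2 * e_i^2
Positive signature terms (e_i^2 = +1): 5^2 + 2^2 + (-1)^2 = 30
Negative signature terms (e_j^2 = -1): (-4)^2 = 16
v^2 = 30 - 16 = 14


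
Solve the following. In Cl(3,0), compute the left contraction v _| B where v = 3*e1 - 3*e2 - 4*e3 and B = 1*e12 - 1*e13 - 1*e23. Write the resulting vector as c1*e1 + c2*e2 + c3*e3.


Left contraction v _| B = <vB>_1 (grade-1 part of the geometric product vB).
Using e1_|e12 = e2, e2_|e12 = -e1, e1_|e13 = e3, e3_|e13 = -e1, e2_|e23 = e3, e3_|e23 = -e2:
e1 coeff: -v2*b12 - v3*b13 = -(-3)*(1) - (-4)*(-1) = -1
e2 coeff: v1*b12 - v3*b23 = (3)*(1) - (-4)*(-1) = -1
e3 coeff: v1*b13 + v2*b23 = (3)*(-1) + (-3)*(-1) = 0
v _| B = -1*e1 - 1*e2 + 0*e3


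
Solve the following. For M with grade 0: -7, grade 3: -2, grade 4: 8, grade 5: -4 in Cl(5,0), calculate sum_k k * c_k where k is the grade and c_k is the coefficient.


Grade-weighted sum = sum of grade_k * coefficient_k
0*(-7) = 0
3*(-2) = -6
4*8 = 32
5*(-4) = -20
Total = 0 + (-6) + 32 + (-20) = 6


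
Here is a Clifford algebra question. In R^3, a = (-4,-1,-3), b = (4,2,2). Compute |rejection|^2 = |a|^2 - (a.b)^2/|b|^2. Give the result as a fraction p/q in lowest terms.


|a|^2 = (-4)^2 + (-1)^2 + (-3)^2 = 26
|b|^2 = 4^2 + 2^2 + 2^2 = 24
a . b = (-4)*4 + (-1)*2 + (-3)*2 = -24
(a.b)^2 = (-24)^2 = 576
|rej|^2 = 26 - 576/24
= (624 - 576)/24
= 48/24
In lowest terms: 2/1


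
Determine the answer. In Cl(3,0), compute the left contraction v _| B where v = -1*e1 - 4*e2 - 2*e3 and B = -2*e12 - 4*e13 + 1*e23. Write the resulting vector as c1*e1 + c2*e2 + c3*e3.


Left contraction v _| B = <vB>_1 (grade-1 part of the geometric product vB).
Using e1_|e12 = e2, e2_|e12 = -e1, e1_|e13 = e3, e3_|e13 = -e1, e2_|e23 = e3, e3_|e23 = -e2:
e1 coeff: -v2*b12 - v3*b13 = -(-4)*(-2) - (-2)*(-4) = -16
e2 coeff: v1*b12 - v3*b23 = (-1)*(-2) - (-2)*(1) = 4
e3 coeff: v1*b13 + v2*b23 = (-1)*(-4) + (-4)*(1) = 0
v _| B = -16*e1 + 4*e2 + 0*e3


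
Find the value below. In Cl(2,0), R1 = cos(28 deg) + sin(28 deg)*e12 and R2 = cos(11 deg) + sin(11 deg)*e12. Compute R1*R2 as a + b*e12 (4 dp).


Same-plane rotors commute and their half-angles add:
R1*R2 = cos(a1 + a2) + sin(a1 + a2)*e12.
a1 + a2 = 28 + 11 = 39 deg
cos(39 deg) = 0.7771
sin(39 deg) = 0.6293
R1*R2 = 0.7771 + 0.6293*e12


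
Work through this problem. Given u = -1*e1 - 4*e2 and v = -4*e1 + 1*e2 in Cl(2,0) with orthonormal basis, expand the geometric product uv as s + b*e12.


Expand: (-1*e1 - 4*e2)(-4*e1 + 1*e2)
= (-1)*(-4)*e1e1 + (-1)*1*e1e2 + (-4)*(-4)*e2e1 + (-4)*1*e2e2
Using e1^2 = e2^2 = 1, e2e1 = -e1e2:
Scalar part s = (-1)*(-4) + (-4)*1 = 4 + (-4) = 0
Bivector part b = (-1)*1 - (-4)*(-4) = -1 - 16 = -17
uv = 0 - 17*e12


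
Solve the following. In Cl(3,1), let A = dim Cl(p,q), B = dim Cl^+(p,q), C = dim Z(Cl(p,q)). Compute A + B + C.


n = 3 + 1 = 4
Total dim = 2^4 = 16
Even subalgebra dim = 2^3 = 8
n is even, so center dim = 1
Sum = 16 + 8 + 1 = 25


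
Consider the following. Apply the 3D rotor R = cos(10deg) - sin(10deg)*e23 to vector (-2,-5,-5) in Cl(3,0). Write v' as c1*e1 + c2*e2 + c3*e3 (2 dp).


Rotor R = cos(10deg) - sin(10deg)*e23
Rotation angle theta = 2 * 10 = 20 degrees in the e23 plane (e2 -> e3).
The component perpendicular to the plane (e1) is invariant: v'_1 = v1 = -2.00
cos(20deg) = 0.9397, sin(20deg) = 0.3420
v'_2 = v2*cos(theta) - v3*sin(theta) = -5*0.9397 - (-5)*0.3420 = -2.99
v'_3 = v2*sin(theta) + v3*cos(theta) = -5*0.3420 + (-5)*0.9397 = -6.41
v' = -2.00*e1 - 2.99*e2 - 6.41*e3


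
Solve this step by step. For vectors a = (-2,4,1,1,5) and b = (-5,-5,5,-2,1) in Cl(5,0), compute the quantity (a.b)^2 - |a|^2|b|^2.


a . b = (-2)*(-5) + 4*(-5) + 1*5 + 1*(-2) + 5*1
= 10 + (-20) + 5 + (-2) + 5 = -2
|a|^2 = (-2)^2 + 4^2 + 1^2 + 1^2 + 5^2 = 47
|b|^2 = (-5)^2 + (-5)^2 + 5^2 + (-2)^2 + 1^2 = 80
(a.b)^2 = (-2)^2 = 4
|a|^2 * |b|^2 = 47 * 80 = 3760
Result = 4 - 3760 = -3756


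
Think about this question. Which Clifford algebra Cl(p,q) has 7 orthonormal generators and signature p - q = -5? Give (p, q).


We need p + q = 7 and p - q = -5.
Adding: 2p = 7 + (-5) = 2, so p = 1.
Then q = 7 - 1 = 6.
(p, q) = (1, 6)


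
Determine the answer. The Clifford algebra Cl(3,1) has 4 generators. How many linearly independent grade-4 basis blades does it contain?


Number of grade-k basis blades in Cl(p,q) with n = p + q is C(n, k).
n = 3 + 1 = 4
C(4, 4) = 4! / (4! * 0!)
= 24 / (24 * 1)
= 1


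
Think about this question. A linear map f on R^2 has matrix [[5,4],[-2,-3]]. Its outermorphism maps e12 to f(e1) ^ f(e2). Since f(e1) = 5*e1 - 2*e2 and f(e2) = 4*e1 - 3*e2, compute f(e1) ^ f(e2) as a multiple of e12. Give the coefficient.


The outermorphism of a linear map f sends e1^e2 to f(e1)^f(e2).
f(e1) = 5*e1 - 2*e2
f(e2) = 4*e1 - 3*e2
f(e1) ^ f(e2) = (5*e1 - 2*e2) ^ (4*e1 - 3*e2)
= 5*(-3)*e12 + (-2)*4*e21
= (-15 - (-8))*e12
= -7*e12
Coefficient = -7


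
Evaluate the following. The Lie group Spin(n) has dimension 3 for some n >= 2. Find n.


dim Spin(n) = dim so(n) = n(n-1)/2.
Solve n(n-1)/2 = 3, i.e. n^2 - n - 6 = 0.
Discriminant = 1 + 8*3 = 25
n = (1 + sqrt(25))/2 = (1 + 5)/2 = 3


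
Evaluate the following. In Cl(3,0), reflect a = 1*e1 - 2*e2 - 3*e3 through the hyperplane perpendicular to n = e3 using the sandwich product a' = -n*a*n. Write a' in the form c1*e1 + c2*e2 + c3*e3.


Reflection formula: a' = -n*a*n, with n = e3 (unit vector, n^2 = 1).
For reflection through hyperplane perp to e3:
The component along e3 flips sign, others stay.
a = (1, -2, -3)
a' = (1, -2, 3)
a' = 1*e1 - 2*e2 + 3*e3


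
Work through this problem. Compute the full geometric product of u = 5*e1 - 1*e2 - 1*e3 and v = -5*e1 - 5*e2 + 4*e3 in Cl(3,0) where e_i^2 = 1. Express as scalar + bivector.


In Cl(3,0): e_i^2 = 1, e_ie_j = -e_je_i for i != j.
Scalar part = u . v = 5*(-5) + (-1)*(-5) + (-1)*4
= -25 + 5 + (-4) = -24
e12 coeff = 5*(-5) - (-1)*(-5) = -25 - 5 = -30
e13 coeff = 5*4 - (-1)*(-5) = 20 - 5 = 15
e23 coeff = (-1)*4 - (-1)*(-5) = -4 - 5 = -9
uv = -24 - 30*e12 + 15*e13 - 9*e23


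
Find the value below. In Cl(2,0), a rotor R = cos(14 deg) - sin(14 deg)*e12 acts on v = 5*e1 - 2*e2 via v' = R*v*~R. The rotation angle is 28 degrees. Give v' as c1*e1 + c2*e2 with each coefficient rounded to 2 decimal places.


Rotor R = cos(14deg) - sin(14deg)*e12
Rotation angle theta = 2 * 14 = 28 degrees
v' = R*v*~R rotates v by theta.
cos(28deg) = 0.8829, sin(28deg) = 0.4695
v'_1 = 5*cos(28deg) - (-2)*sin(28deg)
= 5*0.8829 - (-2)*0.4695
= 5.35
v'_2 = 5*sin(28deg) + (-2)*cos(28deg)
= 5*0.4695 + (-2)*0.8829
= 0.58
v' = 5.35*e1 + 0.58*e2


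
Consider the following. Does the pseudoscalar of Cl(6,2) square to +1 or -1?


The pseudoscalar I = e1...e_n (product of all n generators) of Cl(p,q) satisfies I^2 = (-1)^(q + n(n-1)/2).
p = 6, q = 2, n = p + q = 8
n(n-1)/2 = 8 * 7 / 2 = 28
Exponent = q + n(n-1)/2 = 2 + 28 = 30
I^2 = (-1)^30 = +1


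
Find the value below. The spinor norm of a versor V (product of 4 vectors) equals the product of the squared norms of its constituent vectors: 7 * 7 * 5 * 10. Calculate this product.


Spinor norm N(V) = |v1|^2 * |v2|^2 * ... * |v4|^2
= 7 * 7 * 5 * 10
Running product: 7, 49, 245, 2450
N(V) = 2450


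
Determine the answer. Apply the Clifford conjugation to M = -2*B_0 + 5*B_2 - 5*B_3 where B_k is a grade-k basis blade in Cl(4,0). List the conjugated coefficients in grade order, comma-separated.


Clifford conjugate sign for grade k: (-1)^(k(k+1)/2)
Grade 0: (-1)^(0*1/2) = (-1)^0 = 1, coeff -2 -> -2
Grade 2: (-1)^(2*3/2) = (-1)^3 = -1, coeff 5 -> -5
Grade 3: (-1)^(3*4/2) = (-1)^6 = 1, coeff -5 -> -5
Conjugated coefficients: -2, -5, -5


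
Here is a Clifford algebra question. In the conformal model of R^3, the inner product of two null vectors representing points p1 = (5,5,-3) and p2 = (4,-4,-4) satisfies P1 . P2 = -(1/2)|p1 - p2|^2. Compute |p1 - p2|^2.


p1 - p2 = (1, 9, 1)
|p1 - p2|^2 = 1^2 + 9^2 + 1^2
= 1 + 81 + 1
= 83


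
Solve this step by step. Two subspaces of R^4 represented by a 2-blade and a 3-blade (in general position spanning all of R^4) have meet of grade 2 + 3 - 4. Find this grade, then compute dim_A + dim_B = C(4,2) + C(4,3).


Meet grade = grade(A) + grade(B) - n
= 2 + 3 - 4 = 1
C(4,2) = 6
C(4,3) = 4
dim_A + dim_B = 6 + 4 = 10


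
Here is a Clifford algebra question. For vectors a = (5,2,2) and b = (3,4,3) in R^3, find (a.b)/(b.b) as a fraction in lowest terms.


Projection coefficient = (a . b) / (b . b)
a . b = 5*3 + 2*4 + 2*3
= 15 + 8 + 6 = 29
b . b = 3^2 + 4^2 + 3^2
= 9 + 16 + 9 = 34
Coefficient = 29/34
In lowest terms: 29/34


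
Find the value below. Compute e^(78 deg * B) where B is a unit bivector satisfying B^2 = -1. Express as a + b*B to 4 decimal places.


For a unit bivector B with B^2 = -1, the exponential series gives
e^(theta*B) = cos(theta) + sin(theta)*B (the GA analogue of Euler's formula).
theta = 78 degrees = 1.361357 rad
cos(78 deg) = 0.2079
sin(78 deg) = 0.9781
exp(theta*B) = 0.2079 + 0.9781*B


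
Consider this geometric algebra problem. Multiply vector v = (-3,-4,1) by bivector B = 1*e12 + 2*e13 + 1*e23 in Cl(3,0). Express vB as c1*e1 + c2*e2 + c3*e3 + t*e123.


vB has grade-1 (vector) and grade-3 (trivector) parts: vB = (v _| B) + (v ^ B).
Vector part <vB>_1:
  e1: -v2*b12 - v3*b13 = -(-4)*(1) - (1)*(2) = 2
  e2: v1*b12 - v3*b23 = (-3)*(1) - (1)*(1) = -4
  e3: v1*b13 + v2*b23 = (-3)*(2) + (-4)*(1) = -10
Trivector part <vB>_3:
  e123: v1*b23 - v2*b13 + v3*b12 = (-3)*(1) - (-4)*(2) + (1)*(1) = 6
vB = 2*e1 - 4*e2 - 10*e3 + 6*e123


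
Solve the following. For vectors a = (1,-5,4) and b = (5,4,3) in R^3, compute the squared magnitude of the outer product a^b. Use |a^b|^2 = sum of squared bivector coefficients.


a wedge b = (a1*b2 - a2*b1)*e12 + (a1*b3 - a3*b1)*e13 + (a2*b3 - a3*b2)*e23
e12 coeff: 1*4 - (-5)*5 = 4 - (-25) = 29
e13 coeff: 1*3 - 4*5 = 3 - 20 = -17
e23 coeff: (-5)*3 - 4*4 = -15 - 16 = -31
|a wedge b|^2 = 29^2 + (-17)^2 + (-31)^2
= 841 + 289 + 961
= 2091


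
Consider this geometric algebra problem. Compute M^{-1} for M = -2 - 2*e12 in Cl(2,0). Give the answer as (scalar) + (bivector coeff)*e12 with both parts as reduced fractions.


M = -2 - 2*e12, where e12^2 = -1.
Since M commutes with its reverse ~M = a - b*e12, M * ~M = a^2 - b^2*e12^2 = a^2 + b^2.
So M^{-1} = ~M / (a^2 + b^2) = (a - b*e12)/(a^2 + b^2).
a^2 + b^2 = 4 + 4 = 8
Scalar part = -2/8 = -1/4
Bivector coeff = 2/8 = 1/4
M^{-1} = -1/4 + 1/4*e12


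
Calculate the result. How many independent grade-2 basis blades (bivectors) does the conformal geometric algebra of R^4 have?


The conformal model of R^4 uses Cl(5,1) with m = 4 + 2 = 6 generators.
Number of grade-2 blades = C(m, 2) = C(6, 2)
= 6*5/2 = 15


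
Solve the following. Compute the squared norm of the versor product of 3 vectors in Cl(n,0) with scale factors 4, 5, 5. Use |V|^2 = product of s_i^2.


Each vector v_i has |v_i|^2 = s_i^2
Squared scales: 4^2 = 16, 5^2 = 25, 5^2 = 25
|V|^2 = 16 * 25 * 25
= 10000


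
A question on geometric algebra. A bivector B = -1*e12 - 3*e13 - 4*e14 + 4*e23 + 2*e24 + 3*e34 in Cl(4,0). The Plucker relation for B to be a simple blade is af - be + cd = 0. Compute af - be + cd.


Plucker relation: af - be + cd
a*f = (-1)*3 = -3
b*e = (-3)*2 = -6
c*d = (-4)*4 = -16
af - be + cd = -3 - (-6) + (-16)
= -13


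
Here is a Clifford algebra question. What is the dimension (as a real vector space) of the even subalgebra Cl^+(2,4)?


Even subalgebra dimension = 2^(n-1)
n = 2 + 4 = 6
2^(6 - 1) = 2^5 = 32
Verification: sum of C(6,k) for even k = 1 + 15 + 15 + 1 = 32
Result = 32


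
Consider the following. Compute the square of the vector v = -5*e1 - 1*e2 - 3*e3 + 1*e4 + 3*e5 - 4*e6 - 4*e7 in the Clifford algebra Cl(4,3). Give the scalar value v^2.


v^2 = sum of c_i^2 * e_i^2
Positive signature terms (e_i^2 = +1): (-5)^2 + (-1)^2 + (-3)^2 + 1^2 = 36
Negative signature terms (e_j^2 = -1): 3^2 + (-4)^2 + (-4)^2 = 41
v^2 = 36 - 41 = -5


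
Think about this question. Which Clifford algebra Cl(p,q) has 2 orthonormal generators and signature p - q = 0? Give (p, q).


We need p + q = 2 and p - q = 0.
Adding: 2p = 2 + 0 = 2, so p = 1.
Then q = 2 - 1 = 1.
(p, q) = (1, 1)


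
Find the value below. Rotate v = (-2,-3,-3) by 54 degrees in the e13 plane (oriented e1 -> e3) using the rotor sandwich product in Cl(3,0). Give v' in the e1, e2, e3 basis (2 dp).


Rotor R = cos(27deg) - sin(27deg)*e13
Rotation angle theta = 2 * 27 = 54 degrees in the e13 plane (e1 -> e3).
The component perpendicular to the plane (e2) is invariant: v'_2 = v2 = -3.00
cos(54deg) = 0.5878, sin(54deg) = 0.8090
v'_1 = v1*cos(theta) - v3*sin(theta) = -2*0.5878 - (-3)*0.8090 = 1.25
v'_3 = v1*sin(theta) + v3*cos(theta) = -2*0.8090 + (-3)*0.5878 = -3.38
v' = 1.25*e1 - 3.00*e2 - 3.38*e3


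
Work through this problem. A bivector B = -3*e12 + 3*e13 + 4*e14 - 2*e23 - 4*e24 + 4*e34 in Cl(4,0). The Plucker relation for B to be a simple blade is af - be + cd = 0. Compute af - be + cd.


Plucker relation: af - be + cd
a*f = (-3)*4 = -12
b*e = 3*(-4) = -12
c*d = 4*(-2) = -8
af - be + cd = -12 - (-12) + (-8)
= -8


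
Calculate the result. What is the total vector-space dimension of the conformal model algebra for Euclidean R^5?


The conformal model of R^5 uses Cl(6,1): the 5 Euclidean generators plus two extra orthogonal generators e+ (e+^2 = +1) and e- (e-^2 = -1), from which the null vectors e0, einf are built.
Number of generators m = 5 + 2 = 7.
dim Cl(p,q) = 2^m = 2^7 = 128


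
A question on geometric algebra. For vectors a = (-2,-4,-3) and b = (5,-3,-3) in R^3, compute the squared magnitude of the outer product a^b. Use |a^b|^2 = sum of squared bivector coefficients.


a wedge b = (a1*b2 - a2*b1)*e12 + (a1*b3 - a3*b1)*e13 + (a2*b3 - a3*b2)*e23
e12 coeff: (-2)*(-3) - (-4)*5 = 6 - (-20) = 26
e13 coeff: (-2)*(-3) - (-3)*5 = 6 - (-15) = 21
e23 coeff: (-4)*(-3) - (-3)*(-3) = 12 - 9 = 3
|a wedge b|^2 = 26^2 + 21^2 + 3^2
= 676 + 441 + 9
= 1126


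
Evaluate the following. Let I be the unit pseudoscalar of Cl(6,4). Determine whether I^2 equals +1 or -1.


The pseudoscalar I = e1...e_n (product of all n generators) of Cl(p,q) satisfies I^2 = (-1)^(q + n(n-1)/2).
p = 6, q = 4, n = p + q = 10
n(n-1)/2 = 10 * 9 / 2 = 45
Exponent = q + n(n-1)/2 = 4 + 45 = 49
I^2 = (-1)^49 = -1


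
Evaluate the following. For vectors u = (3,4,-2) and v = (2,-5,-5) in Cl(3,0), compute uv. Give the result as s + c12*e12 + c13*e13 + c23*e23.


In Cl(3,0): e_i^2 = 1, e_ie_j = -e_je_i for i != j.
Scalar part = u . v = 3*2 + 4*(-5) + (-2)*(-5)
= 6 + (-20) + 10 = -4
e12 coeff = 3*(-5) - 4*2 = -15 - 8 = -23
e13 coeff = 3*(-5) - (-2)*2 = -15 - (-4) = -11
e23 coeff = 4*(-5) - (-2)*(-5) = -20 - 10 = -30
uv = -4 - 23*e12 - 11*e13 - 30*e23


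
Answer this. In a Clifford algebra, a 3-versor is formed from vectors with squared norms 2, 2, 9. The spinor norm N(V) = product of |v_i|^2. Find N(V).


Spinor norm N(V) = |v1|^2 * |v2|^2 * ... * |v3|^2
= 2 * 2 * 9
Running product: 2, 4, 36
N(V) = 36


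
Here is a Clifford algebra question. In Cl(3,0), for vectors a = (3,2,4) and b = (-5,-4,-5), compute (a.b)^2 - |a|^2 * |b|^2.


a . b = 3*(-5) + 2*(-4) + 4*(-5)
= -15 + (-8) + (-20) = -43
|a|^2 = 3^2 + 2^2 + 4^2 = 29
|b|^2 = (-5)^2 + (-4)^2 + (-5)^2 = 66
(a.b)^2 = (-43)^2 = 1849
|a|^2 * |b|^2 = 29 * 66 = 1914
Result = 1849 - 1914 = -65


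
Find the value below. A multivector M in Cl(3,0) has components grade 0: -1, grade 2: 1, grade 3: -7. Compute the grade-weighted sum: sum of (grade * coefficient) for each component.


Grade-weighted sum = sum of grade_k * coefficient_k
0*(-1) = 0
2*1 = 2
3*(-7) = -21
Total = 0 + 2 + (-21) = -19


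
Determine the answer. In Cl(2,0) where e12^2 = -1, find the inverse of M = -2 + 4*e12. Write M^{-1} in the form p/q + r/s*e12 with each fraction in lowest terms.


M = -2 + 4*e12, where e12^2 = -1.
Since M commutes with its reverse ~M = a - b*e12, M * ~M = a^2 - b^2*e12^2 = a^2 + b^2.
So M^{-1} = ~M / (a^2 + b^2) = (a - b*e12)/(a^2 + b^2).
a^2 + b^2 = 4 + 16 = 20
Scalar part = -2/20 = -1/10
Bivector coeff = -4/20 = -1/5
M^{-1} = -1/10 - 1/5*e12


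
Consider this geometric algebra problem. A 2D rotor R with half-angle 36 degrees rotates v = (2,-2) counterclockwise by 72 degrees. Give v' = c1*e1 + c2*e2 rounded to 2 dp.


Rotor R = cos(36deg) - sin(36deg)*e12
Rotation angle theta = 2 * 36 = 72 degrees
v' = R*v*~R rotates v by theta.
cos(72deg) = 0.3090, sin(72deg) = 0.9511
v'_1 = 2*cos(72deg) - (-2)*sin(72deg)
= 2*0.3090 - (-2)*0.9511
= 2.52
v'_2 = 2*sin(72deg) + (-2)*cos(72deg)
= 2*0.9511 + (-2)*0.3090
= 1.28
v' = 2.52*e1 + 1.28*e2


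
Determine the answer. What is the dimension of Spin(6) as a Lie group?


Spin(n) double-covers SO(n); both have Lie algebra so(n) of dimension n(n-1)/2.
n = 6
n(n-1) = 6 * 5 = 30
dim Spin(6) = 30/2 = 15


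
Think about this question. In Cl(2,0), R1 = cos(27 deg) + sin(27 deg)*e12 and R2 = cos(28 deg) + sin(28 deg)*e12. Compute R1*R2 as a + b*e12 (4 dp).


Same-plane rotors commute and their half-angles add:
R1*R2 = cos(a1 + a2) + sin(a1 + a2)*e12.
a1 + a2 = 27 + 28 = 55 deg
cos(55 deg) = 0.5736
sin(55 deg) = 0.8192
R1*R2 = 0.5736 + 0.8192*e12


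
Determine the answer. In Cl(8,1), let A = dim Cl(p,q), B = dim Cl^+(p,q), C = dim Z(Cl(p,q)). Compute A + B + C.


n = 8 + 1 = 9
Total dim = 2^9 = 512
Even subalgebra dim = 2^8 = 256
n is odd, so center dim = 2
Sum = 512 + 256 + 2 = 770


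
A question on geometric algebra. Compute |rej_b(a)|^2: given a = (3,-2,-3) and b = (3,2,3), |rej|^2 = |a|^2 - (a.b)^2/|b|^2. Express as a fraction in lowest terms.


|a|^2 = 3^2 + (-2)^2 + (-3)^2 = 22
|b|^2 = 3^2 + 2^2 + 3^2 = 22
a . b = 3*3 + (-2)*2 + (-3)*3 = -4
(a.b)^2 = (-4)^2 = 16
|rej|^2 = 22 - 16/22
= (484 - 16)/22
= 468/22
In lowest terms: 234/11


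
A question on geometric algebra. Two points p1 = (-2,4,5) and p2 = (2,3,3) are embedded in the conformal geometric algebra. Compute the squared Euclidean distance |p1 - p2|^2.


p1 - p2 = (-4, 1, 2)
|p1 - p2|^2 = (-4)^2 + 1^2 + 2^2
= 16 + 1 + 4
= 21


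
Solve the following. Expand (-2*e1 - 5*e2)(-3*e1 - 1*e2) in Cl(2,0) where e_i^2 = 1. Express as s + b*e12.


Expand: (-2*e1 - 5*e2)(-3*e1 - 1*e2)
= (-2)*(-3)*e1e1 + (-2)*(-1)*e1e2 + (-5)*(-3)*e2e1 + (-5)*(-1)*e2e2
Using e1^2 = e2^2 = 1, e2e1 = -e1e2:
Scalar part s = (-2)*(-3) + (-5)*(-1) = 6 + 5 = 11
Bivector part b = (-2)*(-1) - (-5)*(-3) = 2 - 15 = -13
uv = 11 - 13*e12
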